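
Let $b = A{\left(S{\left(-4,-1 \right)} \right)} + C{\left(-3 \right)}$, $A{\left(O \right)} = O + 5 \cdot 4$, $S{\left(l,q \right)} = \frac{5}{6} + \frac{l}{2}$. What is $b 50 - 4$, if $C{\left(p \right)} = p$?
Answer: $\frac{2363}{3} \approx 787.67$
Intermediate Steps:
$S{\left(l,q \right)} = \frac{5}{6} + \frac{l}{2}$ ($S{\left(l,q \right)} = 5 \cdot \frac{1}{6} + l \frac{1}{2} = \frac{5}{6} + \frac{l}{2}$)
$A{\left(O \right)} = 20 + O$ ($A{\left(O \right)} = O + 20 = 20 + O$)
$b = \frac{95}{6}$ ($b = \left(20 + \left(\frac{5}{6} + \frac{1}{2} \left(-4\right)\right)\right) - 3 = \left(20 + \left(\frac{5}{6} - 2\right)\right) - 3 = \left(20 - \frac{7}{6}\right) - 3 = \frac{113}{6} - 3 = \frac{95}{6} \approx 15.833$)
$b 50 - 4 = \frac{95}{6} \cdot 50 - 4 = \frac{2375}{3} - 4 = \frac{2363}{3}$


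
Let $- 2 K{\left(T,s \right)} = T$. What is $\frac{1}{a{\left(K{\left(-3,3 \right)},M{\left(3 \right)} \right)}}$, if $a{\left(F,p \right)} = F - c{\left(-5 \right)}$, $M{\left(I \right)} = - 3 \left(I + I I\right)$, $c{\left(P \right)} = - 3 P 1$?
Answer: $- \frac{2}{27} \approx -0.074074$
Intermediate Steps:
$K{\left(T,s \right)} = - \frac{T}{2}$
$c{\left(P \right)} = - 3 P$
$M{\left(I \right)} = - 3 I - 3 I^{2}$ ($M{\left(I \right)} = - 3 \left(I + I^{2}\right) = - 3 I - 3 I^{2}$)
$a{\left(F,p \right)} = -15 + F$ ($a{\left(F,p \right)} = F - \left(-3\right) \left(-5\right) = F - 15 = -15 + F$)
$\frac{1}{a{\left(K{\left(-3,3 \right)},M{\left(3 \right)} \right)}} = \frac{1}{-15 - - \frac{3}{2}} = \frac{1}{-15 + \frac{3}{2}} = \frac{1}{- \frac{27}{2}} = - \frac{2}{27}$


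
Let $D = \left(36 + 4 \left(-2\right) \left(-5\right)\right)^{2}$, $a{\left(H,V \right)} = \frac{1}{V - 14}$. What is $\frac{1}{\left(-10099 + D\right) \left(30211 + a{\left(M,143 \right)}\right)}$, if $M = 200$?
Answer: $- \frac{43}{5615894020} \approx -7.6568 \cdot 10^{-9}$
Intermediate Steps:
$a{\left(H,V \right)} = \frac{1}{-14 + V}$
$D = 5776$ ($D = \left(36 - -40\right)^{2} = \left(36 + 40\right)^{2} = 76^{2} = 5776$)
$\frac{1}{\left(-10099 + D\right) \left(30211 + a{\left(M,143 \right)}\right)} = \frac{1}{\left(-10099 + 5776\right) \left(30211 + \frac{1}{-14 + 143}\right)} = \frac{1}{\left(-4323\right) \left(30211 + \frac{1}{129}\right)} = \frac{1}{\left(-4323\right) \frac{3897220}{129}} = \frac{1}{- \frac{5615894020}{43}} = - \frac{43}{5615894020}$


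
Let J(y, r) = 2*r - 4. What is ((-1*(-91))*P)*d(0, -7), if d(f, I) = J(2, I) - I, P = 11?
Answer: -11011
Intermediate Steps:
J(y, r) = -4 + 2*r
d(f, I) = -4 + I (d(f, I) = (-4 + 2*I) - I = -4 + I)
((-1*(-91))*P)*d(0, -7) = (-1*(-91)*11)*(-4 - 7) = (91*11)*(-11) = 1001*(-11) = -11011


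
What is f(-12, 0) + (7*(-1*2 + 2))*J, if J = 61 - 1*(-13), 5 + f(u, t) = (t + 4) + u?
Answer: -13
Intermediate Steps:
f(u, t) = -1 + t + u (f(u, t) = -5 + ((t + 4) + u) = -5 + ((4 + t) + u) = -5 + (4 + t + u) = -1 + t + u)
J = 74 (J = 61 + 13 = 74)
f(-12, 0) + (7*(-1*2 + 2))*J = (-1 + 0 - 12) + (7*(-1*2 + 2))*74 = -13 + (7*(-2 + 2))*74 = -13 + (7*0)*74 = -13 + 0*74 = -13 + 0 = -13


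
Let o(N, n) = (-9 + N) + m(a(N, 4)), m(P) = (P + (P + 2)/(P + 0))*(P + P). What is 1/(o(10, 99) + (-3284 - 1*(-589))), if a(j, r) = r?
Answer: -1/2650 ≈ -0.00037736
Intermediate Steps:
m(P) = 2*P*(P + (2 + P)/P) (m(P) = (P + (2 + P)/P)*(2*P) = 2*P*(P + (2 + P)/P))
o(N, n) = 35 + N (o(N, n) = (-9 + N) + (4 + 2*4 + 2*4**2) = (-9 + N) + (4 + 8 + 2*16) = (-9 + N) + (4 + 8 + 32) = (-9 + N) + 44 = 35 + N)
1/(o(10, 99) + (-3284 - 1*(-589))) = 1/((35 + 10) + (-3284 - 1*(-589))) = 1/(45 + (-3284 + 589)) = 1/(45 - 2695) = 1/(-2650) = -1/2650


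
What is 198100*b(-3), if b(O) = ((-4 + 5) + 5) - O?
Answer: 1782900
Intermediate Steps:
b(O) = 6 - O (b(O) = (1 + 5) - O = 6 - O)
198100*b(-3) = 198100*(6 - 1*(-3)) = 198100*(6 + 3) = 198100*9 = 1782900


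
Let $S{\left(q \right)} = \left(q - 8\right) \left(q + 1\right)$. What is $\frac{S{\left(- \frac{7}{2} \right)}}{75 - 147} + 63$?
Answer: $\frac{18029}{288} \approx 62.601$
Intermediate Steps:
$S{\left(q \right)} = \left(1 + q\right) \left(-8 + q\right)$ ($S{\left(q \right)} = \left(-8 + q\right) \left(1 + q\right) = \left(1 + q\right) \left(-8 + q\right)$)
$\frac{S{\left(- \frac{7}{2} \right)}}{75 - 147} + 63 = \frac{-8 + \left(- \frac{7}{2}\right)^{2} - 7 \left(- \frac{7}{2}\right)}{75 - 147} + 63 = \frac{-8 + \left(\left(-7\right) \frac{1}{2}\right)^{2} - 7 \left(\left(-7\right) \frac{1}{2}\right)}{-72} + 63 = \left(-8 + \left(- \frac{7}{2}\right)^{2} - - \frac{49}{2}\right) \left(- \frac{1}{72}\right) + 63 = \left(-8 + \frac{49}{4} + \frac{49}{2}\right) \left(- \frac{1}{72}\right) + 63 = \frac{115}{4} \left(- \frac{1}{72}\right) + 63 = - \frac{115}{288} + 63 = \frac{18029}{288}$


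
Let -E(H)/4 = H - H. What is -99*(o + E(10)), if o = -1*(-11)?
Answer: -1089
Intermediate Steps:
o = 11
E(H) = 0 (E(H) = -4*(H - H) = -4*0 = 0)
-99*(o + E(10)) = -99*(11 + 0) = -99*11 = -1089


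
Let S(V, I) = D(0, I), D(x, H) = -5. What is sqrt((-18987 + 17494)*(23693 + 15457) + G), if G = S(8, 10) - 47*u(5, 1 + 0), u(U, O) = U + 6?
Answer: 12*I*sqrt(405913) ≈ 7645.4*I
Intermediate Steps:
S(V, I) = -5
u(U, O) = 6 + U
G = -522 (G = -5 - 47*(6 + 5) = -5 - 47*11 = -5 - 517 = -522)
sqrt((-18987 + 17494)*(23693 + 15457) + G) = sqrt((-18987 + 17494)*(23693 + 15457) - 522) = sqrt(-1493*39150 - 522) = sqrt(-58450950 - 522) = sqrt(-58451472) = 12*I*sqrt(405913)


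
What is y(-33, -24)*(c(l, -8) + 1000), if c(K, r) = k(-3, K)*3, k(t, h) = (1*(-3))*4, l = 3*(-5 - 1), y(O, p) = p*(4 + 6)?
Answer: -231360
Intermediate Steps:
y(O, p) = 10*p (y(O, p) = p*10 = 10*p)
l = -18 (l = 3*(-6) = -18)
k(t, h) = -12 (k(t, h) = -3*4 = -12)
c(K, r) = -36 (c(K, r) = -12*3 = -36)
y(-33, -24)*(c(l, -8) + 1000) = (10*(-24))*(-36 + 1000) = -240*964 = -231360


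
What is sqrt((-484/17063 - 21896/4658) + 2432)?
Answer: 4*sqrt(828991701821642)/2337631 ≈ 49.267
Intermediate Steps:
sqrt((-484/17063 - 21896/4658) + 2432) = sqrt((-484*1/17063 - 21896*1/4658) + 2432) = sqrt((-484/17063 - 644/137) + 2432) = sqrt(-11054880/2337631 + 2432) = sqrt(5674063712/2337631) = 4*sqrt(828991701821642)/2337631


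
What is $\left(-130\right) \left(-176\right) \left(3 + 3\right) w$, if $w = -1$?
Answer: $-137280$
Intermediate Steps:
$\left(-130\right) \left(-176\right) \left(3 + 3\right) w = \left(-130\right) \left(-176\right) \left(3 + 3\right) \left(-1\right) = 22880 \cdot 6 \left(-1\right) = 22880 \left(-6\right) = -137280$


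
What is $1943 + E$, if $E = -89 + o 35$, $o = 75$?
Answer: $4479$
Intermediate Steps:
$E = 2536$ ($E = -89 + 75 \cdot 35 = -89 + 2625 = 2536$)
$1943 + E = 1943 + 2536 = 4479$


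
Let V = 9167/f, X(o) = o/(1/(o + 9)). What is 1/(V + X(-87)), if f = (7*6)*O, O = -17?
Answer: 714/4836037 ≈ 0.00014764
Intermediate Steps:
f = -714 (f = (7*6)*(-17) = 42*(-17) = -714)
X(o) = o*(9 + o) (X(o) = o/(1/(9 + o)) = o*(9 + o))
V = -9167/714 (V = 9167/(-714) = 9167*(-1/714) = -9167/714 ≈ -12.839)
1/(V + X(-87)) = 1/(-9167/714 - 87*(9 - 87)) = 1/(-9167/714 - 87*(-78)) = 1/(-9167/714 + 6786) = 1/(4836037/714) = 714/4836037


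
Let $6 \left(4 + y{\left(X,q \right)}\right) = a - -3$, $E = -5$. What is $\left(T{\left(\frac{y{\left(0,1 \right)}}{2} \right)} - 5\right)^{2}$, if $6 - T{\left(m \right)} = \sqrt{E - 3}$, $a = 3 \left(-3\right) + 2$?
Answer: $\left(1 - 2 i \sqrt{2}\right)^{2} \approx -7.0 - 5.6569 i$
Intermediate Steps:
$a = -7$ ($a = -9 + 2 = -7$)
$y{\left(X,q \right)} = - \frac{14}{3}$ ($y{\left(X,q \right)} = -4 + \frac{-7 - -3}{6} = -4 + \frac{-7 + 3}{6} = -4 + \frac{1}{6} \left(-4\right) = -4 - \frac{2}{3} = - \frac{14}{3}$)
$T{\left(m \right)} = 6 - 2 i \sqrt{2}$ ($T{\left(m \right)} = 6 - \sqrt{-5 - 3} = 6 - \sqrt{-8} = 6 - 2 i \sqrt{2}$)
$\left(T{\left(\frac{y{\left(0,1 \right)}}{2} \right)} - 5\right)^{2} = \left(\left(6 - 2 i \sqrt{2}\right) - 5\right)^{2} = \left(1 - 2 i \sqrt{2}\right)^{2}$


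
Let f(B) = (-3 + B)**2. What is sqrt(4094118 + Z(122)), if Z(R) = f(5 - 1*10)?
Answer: sqrt(4094182) ≈ 2023.4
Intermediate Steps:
Z(R) = 64 (Z(R) = (-3 + (5 - 1*10))**2 = (-3 + (5 - 10))**2 = (-3 - 5)**2 = (-8)**2 = 64)
sqrt(4094118 + Z(122)) = sqrt(4094118 + 64) = sqrt(4094182)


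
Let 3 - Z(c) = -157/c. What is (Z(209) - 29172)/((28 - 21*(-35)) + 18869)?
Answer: -1524041/1025772 ≈ -1.4858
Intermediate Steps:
Z(c) = 3 + 157/c (Z(c) = 3 - (-157)/c = 3 + 157/c)
(Z(209) - 29172)/((28 - 21*(-35)) + 18869) = ((3 + 157/209) - 29172)/((28 - 21*(-35)) + 18869) = ((3 + 157*(1/209)) - 29172)/((28 + 735) + 18869) = ((3 + 157/209) - 29172)/(763 + 18869) = (784/209 - 29172)/19632 = -6096164/209*1/19632 = -1524041/1025772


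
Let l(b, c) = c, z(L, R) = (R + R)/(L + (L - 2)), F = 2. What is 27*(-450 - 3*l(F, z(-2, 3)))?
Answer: -12069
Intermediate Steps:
z(L, R) = 2*R/(-2 + 2*L) (z(L, R) = (2*R)/(L + (-2 + L)) = (2*R)/(-2 + 2*L) = 2*R/(-2 + 2*L))
27*(-450 - 3*l(F, z(-2, 3))) = 27*(-450 - 9/(-1 - 2)) = 27*(-450 - 9/(-3)) = 27*(-450 - 9*(-1)/3) = 27*(-450 - 3*(-1)) = 27*(-450 + 3) = 27*(-447) = -12069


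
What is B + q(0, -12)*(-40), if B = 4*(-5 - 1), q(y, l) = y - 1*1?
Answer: 16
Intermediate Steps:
q(y, l) = -1 + y (q(y, l) = y - 1 = -1 + y)
B = -24 (B = 4*(-6) = -24)
B + q(0, -12)*(-40) = -24 + (-1 + 0)*(-40) = -24 - 1*(-40) = -24 + 40 = 16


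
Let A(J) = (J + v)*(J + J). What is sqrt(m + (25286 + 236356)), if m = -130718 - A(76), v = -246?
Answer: 2*sqrt(39191) ≈ 395.93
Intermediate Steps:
A(J) = 2*J*(-246 + J) (A(J) = (J - 246)*(J + J) = (-246 + J)*(2*J) = 2*J*(-246 + J))
m = -104878 (m = -130718 - 2*76*(-246 + 76) = -130718 - 2*76*(-170) = -130718 - 1*(-25840) = -130718 + 25840 = -104878)
sqrt(m + (25286 + 236356)) = sqrt(-104878 + (25286 + 236356)) = sqrt(-104878 + 261642) = sqrt(156764) = 2*sqrt(39191)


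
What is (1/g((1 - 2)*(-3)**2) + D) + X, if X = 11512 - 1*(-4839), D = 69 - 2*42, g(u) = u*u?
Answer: 1323217/81 ≈ 16336.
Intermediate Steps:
g(u) = u**2
D = -15 (D = 69 - 84 = -15)
X = 16351 (X = 11512 + 4839 = 16351)
(1/g((1 - 2)*(-3)**2) + D) + X = (1/(((1 - 2)*(-3)**2)**2) - 15) + 16351 = (1/((-1*9)**2) - 15) + 16351 = (1/((-9)**2) - 15) + 16351 = (1/81 - 15) + 16351 = -1214/81 + 16351 = 1323217/81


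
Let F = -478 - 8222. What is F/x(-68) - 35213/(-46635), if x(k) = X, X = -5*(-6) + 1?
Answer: -404632897/1445685 ≈ -279.89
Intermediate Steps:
F = -8700
X = 31 (X = 30 + 1 = 31)
x(k) = 31
F/x(-68) - 35213/(-46635) = -8700/31 - 35213/(-46635) = -8700*1/31 - 35213*(-1/46635) = -8700/31 + 35213/46635 = -404632897/1445685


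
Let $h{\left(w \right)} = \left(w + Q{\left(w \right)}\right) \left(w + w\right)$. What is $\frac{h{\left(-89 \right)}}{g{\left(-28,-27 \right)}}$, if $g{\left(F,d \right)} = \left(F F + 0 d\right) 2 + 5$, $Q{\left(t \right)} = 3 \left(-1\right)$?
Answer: $\frac{16376}{1573} \approx 10.411$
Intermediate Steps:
$Q{\left(t \right)} = -3$
$g{\left(F,d \right)} = 5 + 2 F^{2}$ ($g{\left(F,d \right)} = \left(F^{2} + 0\right) 2 + 5 = F^{2} \cdot 2 + 5 = 2 F^{2} + 5 = 5 + 2 F^{2}$)
$h{\left(w \right)} = 2 w \left(-3 + w\right)$ ($h{\left(w \right)} = \left(w - 3\right) \left(w + w\right) = \left(-3 + w\right) 2 w = 2 w \left(-3 + w\right)$)
$\frac{h{\left(-89 \right)}}{g{\left(-28,-27 \right)}} = \frac{2 \left(-89\right) \left(-3 - 89\right)}{5 + 2 \left(-28\right)^{2}} = \frac{2 \left(-89\right) \left(-92\right)}{5 + 2 \cdot 784} = \frac{16376}{5 + 1568} = \frac{16376}{1573}$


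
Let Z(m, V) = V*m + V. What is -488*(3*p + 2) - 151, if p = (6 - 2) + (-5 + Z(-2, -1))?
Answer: -1127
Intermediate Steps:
Z(m, V) = V + V*m
p = 0 (p = (6 - 2) + (-5 - (1 - 2)) = 4 + (-5 - 1*(-1)) = 4 + (-5 + 1) = 4 - 4 = 0)
-488*(3*p + 2) - 151 = -488*(3*0 + 2) - 151 = -488*(0 + 2) - 151 = -488*2 - 151 = -976 - 151 = -1127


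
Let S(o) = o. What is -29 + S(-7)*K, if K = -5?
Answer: 6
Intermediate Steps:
-29 + S(-7)*K = -29 - 7*(-5) = -29 + 35 = 6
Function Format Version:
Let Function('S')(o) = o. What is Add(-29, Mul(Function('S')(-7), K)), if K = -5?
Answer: 6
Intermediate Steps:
Add(-29, Mul(Function('S')(-7), K)) = Add(-29, Mul(-7, -5)) = Add(-29, 35) = 6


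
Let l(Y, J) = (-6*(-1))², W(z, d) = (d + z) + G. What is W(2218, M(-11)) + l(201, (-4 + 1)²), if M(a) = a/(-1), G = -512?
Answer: 1753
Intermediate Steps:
M(a) = -a
W(z, d) = -512 + d + z (W(z, d) = (d + z) - 512 = -512 + d + z)
l(Y, J) = 36 (l(Y, J) = 6² = 36)
W(2218, M(-11)) + l(201, (-4 + 1)²) = (-512 - 1*(-11) + 2218) + 36 = (-512 + 11 + 2218) + 36 = 1717 + 36 = 1753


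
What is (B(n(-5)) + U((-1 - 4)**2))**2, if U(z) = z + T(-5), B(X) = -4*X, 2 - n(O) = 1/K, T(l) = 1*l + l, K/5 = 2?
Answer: 1369/25 ≈ 54.760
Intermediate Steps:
K = 10 (K = 5*2 = 10)
T(l) = 2*l (T(l) = l + l = 2*l)
n(O) = 19/10 (n(O) = 2 - 1/10 = 19/10)
U(z) = -10 + z (U(z) = z + 2*(-5) = z - 10 = -10 + z)
(B(n(-5)) + U((-1 - 4)**2))**2 = (-4*19/10 + (-10 + (-1 - 4)**2))**2 = (-38/5 + (-10 + (-5)**2))**2 = (-38/5 + (-10 + 25))**2 = (-38/5 + 15)**2 = (37/5)**2 = 1369/25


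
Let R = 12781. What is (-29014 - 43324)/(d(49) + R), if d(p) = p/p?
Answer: -5167/913 ≈ -5.6594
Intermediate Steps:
d(p) = 1
(-29014 - 43324)/(d(49) + R) = (-29014 - 43324)/(1 + 12781) = -72338/12782 = -72338*1/12782 = -5167/913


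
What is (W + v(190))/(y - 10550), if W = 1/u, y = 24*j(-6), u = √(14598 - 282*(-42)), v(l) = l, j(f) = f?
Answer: -95/5347 - √2938/94256916 ≈ -0.017768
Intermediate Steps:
u = 3*√2938 (u = √(14598 + 11844) = √26442 = 3*√2938 ≈ 162.61)
y = -144 (y = 24*(-6) = -144)
W = √2938/8814 (W = 1/(3*√2938) = √2938/8814 ≈ 0.0061497)
(W + v(190))/(y - 10550) = (√2938/8814 + 190)/(-144 - 10550) = (190 + √2938/8814)/(-10694) = (190 + √2938/8814)*(-1/10694) = -95/5347 - √2938/94256916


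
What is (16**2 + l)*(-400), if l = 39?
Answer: -118000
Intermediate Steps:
(16**2 + l)*(-400) = (16**2 + 39)*(-400) = (256 + 39)*(-400) = 295*(-400) = -118000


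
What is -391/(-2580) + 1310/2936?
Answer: 141493/236715 ≈ 0.59774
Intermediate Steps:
-391/(-2580) + 1310/2936 = -391*(-1/2580) + 1310*(1/2936) = 391/2580 + 655/1468 = 141493/236715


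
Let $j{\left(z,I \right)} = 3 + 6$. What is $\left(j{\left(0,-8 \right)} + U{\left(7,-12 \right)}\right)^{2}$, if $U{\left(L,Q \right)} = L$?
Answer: $256$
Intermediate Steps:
$j{\left(z,I \right)} = 9$
$\left(j{\left(0,-8 \right)} + U{\left(7,-12 \right)}\right)^{2} = \left(9 + 7\right)^{2} = 16^{2} = 256$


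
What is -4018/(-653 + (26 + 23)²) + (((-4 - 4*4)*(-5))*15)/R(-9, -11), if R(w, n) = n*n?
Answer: 1067911/105754 ≈ 10.098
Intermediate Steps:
R(w, n) = n²
-4018/(-653 + (26 + 23)²) + (((-4 - 4*4)*(-5))*15)/R(-9, -11) = -4018/(-653 + (26 + 23)²) + (((-4 - 4*4)*(-5))*15)/((-11)²) = -4018/(-653 + 49²) + (((-4 - 16)*(-5))*15)/121 = -4018/(-653 + 2401) + (-20*(-5)*15)*(1/121) = -4018/1748 + (100*15)*(1/121) = -4018*1/1748 + 1500*(1/121) = -2009/874 + 1500/121 = 1067911/105754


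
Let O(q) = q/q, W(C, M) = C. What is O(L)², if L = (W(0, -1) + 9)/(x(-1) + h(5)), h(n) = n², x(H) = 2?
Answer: 1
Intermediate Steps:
L = ⅓ (L = (0 + 9)/(2 + 5²) = 9/(2 + 25) = 9/27 = 9*(1/27) = ⅓ ≈ 0.33333)
O(q) = 1
O(L)² = 1² = 1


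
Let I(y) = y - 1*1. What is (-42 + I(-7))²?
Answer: 2500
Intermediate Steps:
I(y) = -1 + y (I(y) = y - 1 = -1 + y)
(-42 + I(-7))² = (-42 + (-1 - 7))² = (-42 - 8)² = (-50)² = 2500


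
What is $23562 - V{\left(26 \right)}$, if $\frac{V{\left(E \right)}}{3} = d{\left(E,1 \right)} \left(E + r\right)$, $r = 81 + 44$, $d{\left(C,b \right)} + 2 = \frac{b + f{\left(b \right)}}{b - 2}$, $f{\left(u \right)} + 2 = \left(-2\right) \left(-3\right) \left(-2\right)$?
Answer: $18579$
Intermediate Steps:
$f{\left(u \right)} = -14$ ($f{\left(u \right)} = -2 + \left(-2\right) \left(-3\right) \left(-2\right) = -2 + 6 \left(-2\right) = -2 - 12 = -14$)
$d{\left(C,b \right)} = -2 + \frac{-14 + b}{-2 + b}$ ($d{\left(C,b \right)} = -2 + \frac{b - 14}{b - 2} = -2 + \frac{-14 + b}{-2 + b}$)
$r = 125$
$V{\left(E \right)} = 4125 + 33 E$ ($V{\left(E \right)} = 3 \frac{-10 - 1}{-2 + 1} \left(E + 125\right) = 3 \frac{-10 - 1}{-1} \left(125 + E\right) = 3 \left(-1\right) \left(-11\right) \left(125 + E\right) = 3 \cdot 11 \left(125 + E\right) = 3 \left(1375 + 11 E\right) = 4125 + 33 E$)
$23562 - V{\left(26 \right)} = 23562 - \left(4125 + 33 \cdot 26\right) = 23562 - \left(4125 + 858\right) = 23562 - 4983 = 18579$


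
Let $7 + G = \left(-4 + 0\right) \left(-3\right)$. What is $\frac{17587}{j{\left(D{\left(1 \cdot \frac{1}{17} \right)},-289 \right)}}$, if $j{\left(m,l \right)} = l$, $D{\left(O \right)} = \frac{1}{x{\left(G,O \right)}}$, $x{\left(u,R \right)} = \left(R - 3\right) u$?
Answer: $- \frac{17587}{289} \approx -60.855$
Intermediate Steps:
$G = 5$ ($G = -7 + \left(-4 + 0\right) \left(-3\right) = -7 - -12 = -7 + 12 = 5$)
$x{\left(u,R \right)} = u \left(-3 + R\right)$ ($x{\left(u,R \right)} = \left(-3 + R\right) u = u \left(-3 + R\right)$)
$D{\left(O \right)} = \frac{1}{-15 + 5 O}$ ($D{\left(O \right)} = \frac{1}{5 \left(-3 + O\right)} = \frac{1}{-15 + 5 O}$)
$\frac{17587}{j{\left(D{\left(1 \cdot \frac{1}{17} \right)},-289 \right)}} = \frac{17587}{-289} = 17587 \left(- \frac{1}{289}\right) = - \frac{17587}{289}$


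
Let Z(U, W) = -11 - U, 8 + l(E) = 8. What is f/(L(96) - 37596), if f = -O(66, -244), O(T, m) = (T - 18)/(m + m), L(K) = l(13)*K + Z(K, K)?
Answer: -6/2299883 ≈ -2.6088e-6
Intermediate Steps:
l(E) = 0 (l(E) = -8 + 8 = 0)
L(K) = -11 - K (L(K) = 0*K + (-11 - K) = 0 + (-11 - K) = -11 - K)
O(T, m) = (-18 + T)/(2*m) (O(T, m) = (-18 + T)/((2*m)) = (-18 + T)*(1/(2*m)) = (-18 + T)/(2*m))
f = 6/61 (f = -(-18 + 66)/(2*(-244)) = -(-1)*48/(2*244) = -1*(-6/61) = 6/61 ≈ 0.098361)
f/(L(96) - 37596) = 6/(61*((-11 - 1*96) - 37596)) = 6/(61*((-11 - 96) - 37596)) = 6/(61*(-107 - 37596)) = (6/61)/(-37703) = (6/61)*(-1/37703) = -6/2299883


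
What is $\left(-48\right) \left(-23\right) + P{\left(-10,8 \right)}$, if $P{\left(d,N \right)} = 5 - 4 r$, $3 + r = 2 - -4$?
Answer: $1097$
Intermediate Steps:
$r = 3$ ($r = -3 + \left(2 - -4\right) = -3 + \left(2 + 4\right) = -3 + 6 = 3$)
$P{\left(d,N \right)} = -7$ ($P{\left(d,N \right)} = 5 - 12 = -7$)
$\left(-48\right) \left(-23\right) + P{\left(-10,8 \right)} = \left(-48\right) \left(-23\right) - 7 = 1104 - 7 = 1097$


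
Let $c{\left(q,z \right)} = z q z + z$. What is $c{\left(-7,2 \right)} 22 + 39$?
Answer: $-533$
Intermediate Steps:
$c{\left(q,z \right)} = z + q z^{2}$ ($c{\left(q,z \right)} = q z z + z = q z^{2} + z = z + q z^{2}$)
$c{\left(-7,2 \right)} 22 + 39 = 2 \left(1 - 14\right) 22 + 39 = 2 \left(-13\right) 22 + 39 = \left(-26\right) 22 + 39 = -572 + 39 = -533$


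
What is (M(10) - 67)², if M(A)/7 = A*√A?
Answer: 53489 - 9380*√10 ≈ 23827.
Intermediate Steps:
M(A) = 7*A^(3/2) (M(A) = 7*(A*√A) = 7*A^(3/2))
(M(10) - 67)² = (7*10^(3/2) - 67)² = (7*(10*√10) - 67)² = (70*√10 - 67)² = (-67 + 70*√10)²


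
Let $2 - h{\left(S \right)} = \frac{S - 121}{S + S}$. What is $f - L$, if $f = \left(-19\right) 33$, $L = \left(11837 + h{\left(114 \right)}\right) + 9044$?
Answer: $- \frac{4904287}{228} \approx -21510.0$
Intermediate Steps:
$h{\left(S \right)} = 2 - \frac{-121 + S}{2 S}$ ($h{\left(S \right)} = 2 - \frac{S - 121}{S + S} = 2 - \frac{-121 + S}{2 S}$)
$L = \frac{4761331}{228}$ ($L = \left(11837 + \frac{121 + 3 \cdot 114}{2 \cdot 114}\right) + 9044 = \left(11837 + \frac{1}{2} \cdot \frac{1}{114} \left(121 + 342\right)\right) + 9044 = \left(11837 + \frac{1}{2} \cdot \frac{1}{114} \cdot 463\right) + 9044 = \left(11837 + \frac{463}{228}\right) + 9044 = \frac{2699299}{228} + 9044 = \frac{4761331}{228} \approx 20883.0$)
$f = -627$
$f - L = -627 - \frac{4761331}{228} = - \frac{4904287}{228}$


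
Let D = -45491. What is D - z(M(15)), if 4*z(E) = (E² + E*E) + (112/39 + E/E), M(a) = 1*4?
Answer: -7097995/156 ≈ -45500.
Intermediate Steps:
M(a) = 4
z(E) = 151/156 + E²/2 (z(E) = ((E² + E*E) + (112/39 + E/E))/4 = ((E² + E²) + (112*(1/39) + 1))/4 = (2*E² + (112/39 + 1))/4 = (2*E² + 151/39)/4 = (151/39 + 2*E²)/4 = 151/156 + E²/2)
D - z(M(15)) = -45491 - (151/156 + (½)*4²) = -45491 - (151/156 + (½)*16) = -45491 - (151/156 + 8) = -45491 - 1*1399/156 = -45491 - 1399/156 = -7097995/156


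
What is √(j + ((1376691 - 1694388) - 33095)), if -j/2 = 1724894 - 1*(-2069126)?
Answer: 4*I*√496177 ≈ 2817.6*I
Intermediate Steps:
j = -7588040 (j = -2*(1724894 - 1*(-2069126)) = -2*(1724894 + 2069126) = -2*3794020 = -7588040)
√(j + ((1376691 - 1694388) - 33095)) = √(-7588040 + ((1376691 - 1694388) - 33095)) = √(-7588040 + (-317697 - 33095)) = √(-7588040 - 350792) = √(-7938832) = 4*I*√496177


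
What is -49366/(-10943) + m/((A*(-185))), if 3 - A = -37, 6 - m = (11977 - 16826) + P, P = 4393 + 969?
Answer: 370856501/80978200 ≈ 4.5797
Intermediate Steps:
P = 5362
m = -507 (m = 6 - ((11977 - 16826) + 5362) = 6 - (-4849 + 5362) = 6 - 1*513 = 6 - 513 = -507)
A = 40 (A = 3 - 1*(-37) = 3 + 37 = 40)
-49366/(-10943) + m/((A*(-185))) = -49366/(-10943) - 507/(40*(-185)) = -49366*(-1/10943) - 507/(-7400) = 49366/10943 - 507*(-1/7400) = 49366/10943 + 507/7400 = 370856501/80978200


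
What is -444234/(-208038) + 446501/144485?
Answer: 2379914008/455429855 ≈ 5.2256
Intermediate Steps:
-444234/(-208038) + 446501/144485 = -444234*(-1/208038) + 446501*(1/144485) = 74039/34673 + 40591/13135 = 2379914008/455429855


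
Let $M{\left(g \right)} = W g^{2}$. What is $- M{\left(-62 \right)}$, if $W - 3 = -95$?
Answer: $353648$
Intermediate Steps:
$W = -92$ ($W = 3 - 95 = -92$)
$M{\left(g \right)} = - 92 g^{2}$
$- M{\left(-62 \right)} = - \left(-92\right) \left(-62\right)^{2} = - \left(-92\right) 3844 = \left(-1\right) \left(-353648\right) = 353648$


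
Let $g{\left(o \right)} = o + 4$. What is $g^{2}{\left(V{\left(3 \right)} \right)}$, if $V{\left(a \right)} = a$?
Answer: $49$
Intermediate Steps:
$g{\left(o \right)} = 4 + o$
$g^{2}{\left(V{\left(3 \right)} \right)} = \left(4 + 3\right)^{2} = 7^{2} = 49$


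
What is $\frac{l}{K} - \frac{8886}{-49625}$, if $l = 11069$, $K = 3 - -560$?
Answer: $\frac{554301943}{27938875} \approx 19.84$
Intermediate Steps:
$K = 563$ ($K = 3 + 560 = 563$)
$\frac{l}{K} - \frac{8886}{-49625} = \frac{11069}{563} - \frac{8886}{-49625} = 11069 \cdot \frac{1}{563} - - \frac{8886}{49625} = \frac{11069}{563} + \frac{8886}{49625} = \frac{554301943}{27938875}$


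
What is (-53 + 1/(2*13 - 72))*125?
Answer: -304875/46 ≈ -6627.7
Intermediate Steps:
(-53 + 1/(2*13 - 72))*125 = (-53 + 1/(26 - 72))*125 = (-53 + 1/(-46))*125 = (-53 - 1/46)*125 = -2439/46*125 = -304875/46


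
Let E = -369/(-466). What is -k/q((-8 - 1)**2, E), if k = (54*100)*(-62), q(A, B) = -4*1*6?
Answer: -13950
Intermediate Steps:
E = 369/466 (E = -369*(-1/466) = 369/466 ≈ 0.79185)
q(A, B) = -24 (q(A, B) = -4*6 = -24)
k = -334800 (k = 5400*(-62) = -334800)
-k/q((-8 - 1)**2, E) = -(-334800)/(-24) = -(-334800)*(-1)/24 = -1*13950 = -13950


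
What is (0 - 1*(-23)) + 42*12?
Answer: 527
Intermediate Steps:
(0 - 1*(-23)) + 42*12 = (0 + 23) + 504 = 23 + 504 = 527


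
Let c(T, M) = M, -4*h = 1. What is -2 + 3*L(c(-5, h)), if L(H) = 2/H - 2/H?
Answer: -2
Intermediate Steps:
h = -1/4 (h = -1/4*1 = -1/4 ≈ -0.25000)
L(H) = 0
-2 + 3*L(c(-5, h)) = -2 + 3*0 = -2 + 0 = -2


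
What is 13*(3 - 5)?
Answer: -26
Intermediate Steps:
13*(3 - 5) = 13*(-2) = -26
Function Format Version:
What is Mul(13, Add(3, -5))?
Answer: -26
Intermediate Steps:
Mul(13, Add(3, -5)) = Mul(13, -2) = -26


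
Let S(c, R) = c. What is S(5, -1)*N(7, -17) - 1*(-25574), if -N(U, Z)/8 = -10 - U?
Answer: 26254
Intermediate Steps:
N(U, Z) = 80 + 8*U (N(U, Z) = -8*(-10 - U) = 80 + 8*U)
S(5, -1)*N(7, -17) - 1*(-25574) = 5*(80 + 8*7) - 1*(-25574) = 5*(80 + 56) + 25574 = 5*136 + 25574 = 680 + 25574 = 26254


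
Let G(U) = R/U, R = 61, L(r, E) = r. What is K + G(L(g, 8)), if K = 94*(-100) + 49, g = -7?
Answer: -65518/7 ≈ -9359.7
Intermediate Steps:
K = -9351 (K = -9400 + 49 = -9351)
G(U) = 61/U
K + G(L(g, 8)) = -9351 + 61/(-7) = -9351 + 61*(-1/7) = -9351 - 61/7 = -65518/7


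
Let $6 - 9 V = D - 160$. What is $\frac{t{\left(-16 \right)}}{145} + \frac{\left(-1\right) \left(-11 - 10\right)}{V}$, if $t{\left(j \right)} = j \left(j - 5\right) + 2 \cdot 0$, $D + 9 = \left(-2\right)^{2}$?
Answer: $\frac{9429}{2755} \approx 3.4225$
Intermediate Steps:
$D = -5$ ($D = -9 + \left(-2\right)^{2} = -9 + 4 = -5$)
$t{\left(j \right)} = j \left(-5 + j\right)$ ($t{\left(j \right)} = j \left(-5 + j\right) + 0 = j \left(-5 + j\right)$)
$V = 19$ ($V = \frac{2}{3} - \frac{-5 - 160}{9} = \frac{2}{3} - - \frac{55}{3} = \frac{2}{3} + \frac{55}{3} = 19$)
$\frac{t{\left(-16 \right)}}{145} + \frac{\left(-1\right) \left(-11 - 10\right)}{V} = \frac{\left(-16\right) \left(-5 - 16\right)}{145} + \frac{\left(-1\right) \left(-11 - 10\right)}{19} = \left(-16\right) \left(-21\right) \frac{1}{145} + \left(-1\right) \left(-21\right) \frac{1}{19} = 336 \cdot \frac{1}{145} + 21 \cdot \frac{1}{19} = \frac{336}{145} + \frac{21}{19} = \frac{9429}{2755}$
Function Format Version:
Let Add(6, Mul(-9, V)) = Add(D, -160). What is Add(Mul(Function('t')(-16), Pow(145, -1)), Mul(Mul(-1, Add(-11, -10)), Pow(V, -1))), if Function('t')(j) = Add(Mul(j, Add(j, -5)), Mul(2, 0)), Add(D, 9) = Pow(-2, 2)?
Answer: Rational(9429, 2755) ≈ 3.4225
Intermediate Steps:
D = -5 (D = Add(-9, Pow(-2, 2)) = Add(-9, 4) = -5)
Function('t')(j) = Mul(j, Add(-5, j)) (Function('t')(j) = Add(Mul(j, Add(-5, j)), 0) = Mul(j, Add(-5, j)))
V = 19 (V = Add(Rational(2, 3), Mul(Rational(-1, 9), Add(-5, -160))) = Add(Rational(2, 3), Mul(Rational(-1, 9), -165)) = Add(Rational(2, 3), Rational(55, 3)) = 19)
Add(Mul(Function('t')(-16), Pow(145, -1)), Mul(Mul(-1, Add(-11, -10)), Pow(V, -1))) = Add(Mul(Mul(-16, Add(-5, -16)), Pow(145, -1)), Mul(Mul(-1, Add(-11, -10)), Pow(19, -1))) = Add(Mul(Mul(-16, -21), Rational(1, 145)), Mul(Mul(-1, -21), Rational(1, 19))) = Add(Mul(336, Rational(1, 145)), Mul(21, Rational(1, 19))) = Add(Rational(336, 145), Rational(21, 19)) = Rational(9429, 2755)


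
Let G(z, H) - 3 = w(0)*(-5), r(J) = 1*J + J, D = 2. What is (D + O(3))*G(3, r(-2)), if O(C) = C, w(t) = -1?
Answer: 40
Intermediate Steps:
r(J) = 2*J (r(J) = J + J = 2*J)
G(z, H) = 8 (G(z, H) = 3 - 1*(-5) = 3 + 5 = 8)
(D + O(3))*G(3, r(-2)) = (2 + 3)*8 = 5*8 = 40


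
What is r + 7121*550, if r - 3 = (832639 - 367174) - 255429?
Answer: 4126589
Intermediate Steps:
r = 210039 (r = 3 + ((832639 - 367174) - 255429) = 3 + (465465 - 255429) = 3 + 210036 = 210039)
r + 7121*550 = 210039 + 7121*550 = 210039 + 3916550 = 4126589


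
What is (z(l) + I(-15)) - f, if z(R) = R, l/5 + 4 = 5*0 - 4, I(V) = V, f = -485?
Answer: 430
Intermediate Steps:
l = -40 (l = -20 + 5*(5*0 - 4) = -20 + 5*(0 - 4) = -20 + 5*(-4) = -20 - 20 = -40)
(z(l) + I(-15)) - f = (-40 - 15) - 1*(-485) = -55 + 485 = 430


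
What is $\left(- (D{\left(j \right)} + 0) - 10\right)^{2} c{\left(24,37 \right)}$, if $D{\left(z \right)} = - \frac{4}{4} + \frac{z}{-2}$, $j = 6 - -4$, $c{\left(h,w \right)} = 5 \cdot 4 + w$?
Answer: $912$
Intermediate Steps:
$c{\left(h,w \right)} = 20 + w$
$j = 10$ ($j = 6 + 4 = 10$)
$D{\left(z \right)} = -1 - \frac{z}{2}$ ($D{\left(z \right)} = \left(-4\right) \frac{1}{4} + z \left(- \frac{1}{2}\right) = -1 - \frac{z}{2}$)
$\left(- (D{\left(j \right)} + 0) - 10\right)^{2} c{\left(24,37 \right)} = \left(- (\left(-1 - 5\right) + 0) - 10\right)^{2} \left(20 + 37\right) = \left(- (\left(-1 - 5\right) + 0) - 10\right)^{2} \cdot 57 = \left(- (-6 + 0) - 10\right)^{2} \cdot 57 = \left(\left(-1\right) \left(-6\right) - 10\right)^{2} \cdot 57 = \left(6 - 10\right)^{2} \cdot 57 = \left(-4\right)^{2} \cdot 57 = 16 \cdot 57 = 912$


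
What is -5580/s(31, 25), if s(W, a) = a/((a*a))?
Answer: -139500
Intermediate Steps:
s(W, a) = 1/a (s(W, a) = a/(a²) = a/a² = 1/a)
-5580/s(31, 25) = -5580/(1/25) = -5580/1/25 = -5580*25 = -139500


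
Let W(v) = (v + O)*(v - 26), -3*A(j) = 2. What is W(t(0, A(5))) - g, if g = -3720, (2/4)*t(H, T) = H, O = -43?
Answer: 4838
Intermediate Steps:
A(j) = -⅔ (A(j) = -⅓*2 = -⅔)
t(H, T) = 2*H
W(v) = (-43 + v)*(-26 + v) (W(v) = (v - 43)*(v - 26) = (-43 + v)*(-26 + v))
W(t(0, A(5))) - g = (1118 + (2*0)² - 138*0) - 1*(-3720) = (1118 + 0² - 69*0) + 3720 = (1118 + 0 + 0) + 3720 = 1118 + 3720 = 4838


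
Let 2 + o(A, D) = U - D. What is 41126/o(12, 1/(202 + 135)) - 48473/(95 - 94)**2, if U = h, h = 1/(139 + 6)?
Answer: -3368790732/48769 ≈ -69077.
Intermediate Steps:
h = 1/145 ≈ 0.0068966
U = 1/145 ≈ 0.0068966
o(A, D) = -289/145 - D (o(A, D) = -2 + (1/145 - D) = -289/145 - D)
41126/o(12, 1/(202 + 135)) - 48473/(95 - 94)**2 = 41126/(-289/145 - 1/(202 + 135)) - 48473/(95 - 94)**2 = 41126/(-289/145 - 1/337) - 48473/(1**2) = 41126/(-289/145 - 1*1/337) - 48473/1 = 41126/(-289/145 - 1/337) - 48473*1 = 41126/(-97538/48865) - 48473 = 41126*(-48865/97538) - 48473 = -1004810995/48769 - 48473 = -3368790732/48769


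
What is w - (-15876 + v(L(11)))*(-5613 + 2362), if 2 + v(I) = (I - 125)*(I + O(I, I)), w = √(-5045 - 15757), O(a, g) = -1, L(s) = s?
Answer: -55325518 + I*√20802 ≈ -5.5326e+7 + 144.23*I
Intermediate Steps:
w = I*√20802 (w = √(-20802) = I*√20802 ≈ 144.23*I)
v(I) = -2 + (-1 + I)*(-125 + I) (v(I) = -2 + (I - 125)*(I - 1) = -2 + (-125 + I)*(-1 + I) = -2 + (-1 + I)*(-125 + I))
w - (-15876 + v(L(11)))*(-5613 + 2362) = I*√20802 - (-15876 + (123 + 11² - 126*11))*(-5613 + 2362) = I*√20802 - (-15876 + (123 + 121 - 1386))*(-3251) = I*√20802 - (-15876 - 1142)*(-3251) = I*√20802 - (-17018)*(-3251) = I*√20802 - 1*55325518 = I*√20802 - 55325518 = -55325518 + I*√20802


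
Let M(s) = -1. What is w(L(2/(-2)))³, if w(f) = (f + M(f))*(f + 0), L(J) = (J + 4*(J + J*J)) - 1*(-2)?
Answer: 0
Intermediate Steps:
L(J) = 2 + 4*J² + 5*J (L(J) = (J + 4*(J + J²)) + 2 = (J + (4*J + 4*J²)) + 2 = (4*J² + 5*J) + 2 = 2 + 4*J² + 5*J)
w(f) = f*(-1 + f) (w(f) = (f - 1)*(f + 0) = (-1 + f)*f = f*(-1 + f))
w(L(2/(-2)))³ = ((2 + 4*(2/(-2))² + 5*(2/(-2)))*(-1 + (2 + 4*(2/(-2))² + 5*(2/(-2)))))³ = ((2 + 4*(2*(-½))² + 5*(2*(-½)))*(-1 + (2 + 4*(2*(-½))² + 5*(2*(-½)))))³ = ((2 + 4*(-1)² + 5*(-1))*(-1 + (2 + 4*(-1)² + 5*(-1))))³ = ((2 + 4*1 - 5)*(-1 + (2 + 4*1 - 5)))³ = ((2 + 4 - 5)*(-1 + (2 + 4 - 5)))³ = (1*(-1 + 1))³ = (1*0)³ = 0³ = 0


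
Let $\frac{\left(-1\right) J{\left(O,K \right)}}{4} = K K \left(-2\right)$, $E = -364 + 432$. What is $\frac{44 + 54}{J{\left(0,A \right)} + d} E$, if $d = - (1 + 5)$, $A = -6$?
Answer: $\frac{3332}{141} \approx 23.631$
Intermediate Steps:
$E = 68$
$d = -6$ ($d = \left(-1\right) 6 = -6$)
$J{\left(O,K \right)} = 8 K^{2}$ ($J{\left(O,K \right)} = - 4 K K \left(-2\right) = - 4 K^{2} \left(-2\right) = - 4 \left(- 2 K^{2}\right) = 8 K^{2}$)
$\frac{44 + 54}{J{\left(0,A \right)} + d} E = \frac{44 + 54}{8 \left(-6\right)^{2} - 6} \cdot 68 = \frac{98}{8 \cdot 36 - 6} \cdot 68 = \frac{98}{288 - 6} \cdot 68 = \frac{98}{282} \cdot 68 = 98 \cdot \frac{1}{282} \cdot 68 = \frac{49}{141} \cdot 68 = \frac{3332}{141}$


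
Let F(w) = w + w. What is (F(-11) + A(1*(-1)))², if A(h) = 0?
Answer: 484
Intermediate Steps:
F(w) = 2*w
(F(-11) + A(1*(-1)))² = (2*(-11) + 0)² = (-22 + 0)² = (-22)² = 484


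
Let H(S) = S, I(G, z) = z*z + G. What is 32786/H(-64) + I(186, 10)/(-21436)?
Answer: -87852375/171488 ≈ -512.29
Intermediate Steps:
I(G, z) = G + z**2 (I(G, z) = z**2 + G = G + z**2)
32786/H(-64) + I(186, 10)/(-21436) = 32786/(-64) + (186 + 10**2)/(-21436) = 32786*(-1/64) + (186 + 100)*(-1/21436) = -16393/32 + 286*(-1/21436) = -16393/32 - 143/10718 = -87852375/171488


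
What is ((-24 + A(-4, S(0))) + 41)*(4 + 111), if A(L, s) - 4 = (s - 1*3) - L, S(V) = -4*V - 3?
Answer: 2185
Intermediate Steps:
S(V) = -3 - 4*V
A(L, s) = 1 + s - L (A(L, s) = 4 + ((s - 1*3) - L) = 4 + ((s - 3) - L) = 4 + ((-3 + s) - L) = 4 + (-3 + s - L) = 1 + s - L)
((-24 + A(-4, S(0))) + 41)*(4 + 111) = ((-24 + (1 + (-3 - 4*0) - 1*(-4))) + 41)*(4 + 111) = ((-24 + (1 + (-3 + 0) + 4)) + 41)*115 = ((-24 + (1 - 3 + 4)) + 41)*115 = ((-24 + 2) + 41)*115 = (-22 + 41)*115 = 19*115 = 2185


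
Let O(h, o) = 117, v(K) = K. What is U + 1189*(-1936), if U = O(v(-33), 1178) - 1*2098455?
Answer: -4400242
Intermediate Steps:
U = -2098338 (U = 117 - 1*2098455 = 117 - 2098455 = -2098338)
U + 1189*(-1936) = -2098338 + 1189*(-1936) = -2098338 - 2301904 = -4400242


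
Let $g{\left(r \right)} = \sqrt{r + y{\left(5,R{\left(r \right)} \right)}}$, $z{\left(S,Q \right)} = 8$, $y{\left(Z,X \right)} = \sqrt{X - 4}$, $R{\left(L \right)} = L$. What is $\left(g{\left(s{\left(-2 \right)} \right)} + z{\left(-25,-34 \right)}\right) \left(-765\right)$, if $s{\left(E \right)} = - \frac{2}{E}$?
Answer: $-6120 - 765 \sqrt{1 + i \sqrt{3}} \approx -7056.9 - 540.94 i$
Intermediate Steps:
$y{\left(Z,X \right)} = \sqrt{-4 + X}$
$g{\left(r \right)} = \sqrt{r + \sqrt{-4 + r}}$
$\left(g{\left(s{\left(-2 \right)} \right)} + z{\left(-25,-34 \right)}\right) \left(-765\right) = \left(\sqrt{- \frac{2}{-2} + \sqrt{-4 - \frac{2}{-2}}} + 8\right) \left(-765\right) = \left(\sqrt{\left(-2\right) \left(- \frac{1}{2}\right) + \sqrt{-4 - -1}} + 8\right) \left(-765\right) = \left(\sqrt{1 + \sqrt{-4 + 1}} + 8\right) \left(-765\right) = \left(\sqrt{1 + \sqrt{-3}} + 8\right) \left(-765\right) = \left(\sqrt{1 + i \sqrt{3}} + 8\right) \left(-765\right) = \left(8 + \sqrt{1 + i \sqrt{3}}\right) \left(-765\right) = -6120 - 765 \sqrt{1 + i \sqrt{3}}$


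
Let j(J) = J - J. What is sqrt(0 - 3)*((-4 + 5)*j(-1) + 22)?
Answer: 22*I*sqrt(3) ≈ 38.105*I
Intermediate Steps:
j(J) = 0
sqrt(0 - 3)*((-4 + 5)*j(-1) + 22) = sqrt(0 - 3)*((-4 + 5)*0 + 22) = sqrt(-3)*(1*0 + 22) = (I*sqrt(3))*(0 + 22) = (I*sqrt(3))*22 = 22*I*sqrt(3)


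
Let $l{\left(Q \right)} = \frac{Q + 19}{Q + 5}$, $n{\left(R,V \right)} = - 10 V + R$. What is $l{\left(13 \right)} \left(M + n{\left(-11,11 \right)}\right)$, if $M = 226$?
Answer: $\frac{560}{3} \approx 186.67$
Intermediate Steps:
$n{\left(R,V \right)} = R - 10 V$
$l{\left(Q \right)} = \frac{19 + Q}{5 + Q}$
$l{\left(13 \right)} \left(M + n{\left(-11,11 \right)}\right) = \frac{19 + 13}{5 + 13} \left(226 - 121\right) = \frac{1}{18} \cdot 32 \left(226 - 121\right) = \frac{16}{9} \cdot 105 = \frac{560}{3}$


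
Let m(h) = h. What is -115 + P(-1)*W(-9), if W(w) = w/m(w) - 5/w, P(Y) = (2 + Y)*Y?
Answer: -1049/9 ≈ -116.56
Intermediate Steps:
P(Y) = Y*(2 + Y)
W(w) = 1 - 5/w (W(w) = w/w - 5/w = 1 - 5/w)
-115 + P(-1)*W(-9) = -115 + (-(2 - 1))*((-5 - 9)/(-9)) = -115 + (-1*1)*(-⅑*(-14)) = -115 - 1*14/9 = -115 - 14/9 = -1049/9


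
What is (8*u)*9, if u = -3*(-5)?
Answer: 1080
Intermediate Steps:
u = 15
(8*u)*9 = (8*15)*9 = 120*9 = 1080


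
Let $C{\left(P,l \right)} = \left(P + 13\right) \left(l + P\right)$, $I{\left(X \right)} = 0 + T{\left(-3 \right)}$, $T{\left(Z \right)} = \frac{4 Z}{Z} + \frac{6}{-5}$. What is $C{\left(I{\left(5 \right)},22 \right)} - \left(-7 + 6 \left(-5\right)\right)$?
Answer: $\frac{10721}{25} \approx 428.84$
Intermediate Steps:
$T{\left(Z \right)} = \frac{14}{5}$ ($T{\left(Z \right)} = 4 + 6 \left(- \frac{1}{5}\right) = 4 - \frac{6}{5} = \frac{14}{5}$)
$I{\left(X \right)} = \frac{14}{5}$ ($I{\left(X \right)} = 0 + \frac{14}{5} = \frac{14}{5}$)
$C{\left(P,l \right)} = \left(13 + P\right) \left(P + l\right)$
$C{\left(I{\left(5 \right)},22 \right)} - \left(-7 + 6 \left(-5\right)\right) = \left(\left(\frac{14}{5}\right)^{2} + 13 \cdot \frac{14}{5} + 13 \cdot 22 + \frac{14}{5} \cdot 22\right) - \left(-7 + 6 \left(-5\right)\right) = \left(\frac{196}{25} + \frac{182}{5} + 286 + \frac{308}{5}\right) - \left(-7 - 30\right) = \frac{9796}{25} - -37 = \frac{9796}{25} + 37 = \frac{10721}{25}$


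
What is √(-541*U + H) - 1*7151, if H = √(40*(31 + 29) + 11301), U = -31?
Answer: -7151 + √(16771 + √13701) ≈ -7021.0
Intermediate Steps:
H = √13701 (H = √(40*60 + 11301) = √(2400 + 11301) = √13701 ≈ 117.05)
√(-541*U + H) - 1*7151 = √(-541*(-31) + √13701) - 1*7151 = √(16771 + √13701) - 7151 = -7151 + √(16771 + √13701)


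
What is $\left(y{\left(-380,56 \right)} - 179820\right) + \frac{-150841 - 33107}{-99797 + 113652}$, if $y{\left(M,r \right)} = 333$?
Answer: $- \frac{2486976333}{13855} \approx -1.795 \cdot 10^{5}$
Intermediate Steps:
$\left(y{\left(-380,56 \right)} - 179820\right) + \frac{-150841 - 33107}{-99797 + 113652} = \left(333 - 179820\right) + \frac{-150841 - 33107}{-99797 + 113652} = -179487 - \frac{183948}{13855} = - \frac{2486976333}{13855}$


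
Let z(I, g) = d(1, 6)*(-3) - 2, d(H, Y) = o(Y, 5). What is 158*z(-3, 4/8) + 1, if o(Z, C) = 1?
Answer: -789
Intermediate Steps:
d(H, Y) = 1
z(I, g) = -5 (z(I, g) = 1*(-3) - 2 = -3 - 2 = -5)
158*z(-3, 4/8) + 1 = 158*(-5) + 1 = -790 + 1 = -789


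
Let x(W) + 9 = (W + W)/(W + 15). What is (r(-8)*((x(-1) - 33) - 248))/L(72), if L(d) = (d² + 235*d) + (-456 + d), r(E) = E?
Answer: 677/6335 ≈ 0.10687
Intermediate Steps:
L(d) = -456 + d² + 236*d
x(W) = -9 + 2*W/(15 + W) (x(W) = -9 + (W + W)/(W + 15) = -9 + (2*W)/(15 + W) = -9 + 2*W/(15 + W))
(r(-8)*((x(-1) - 33) - 248))/L(72) = (-8*(((-135 - 7*(-1))/(15 - 1) - 33) - 248))/(-456 + 72² + 236*72) = (-8*(((-135 + 7)/14 - 33) - 248))/(-456 + 5184 + 16992) = -8*(((1/14)*(-128) - 33) - 248)/21720 = -8*((-64/7 - 33) - 248)*(1/21720) = -8*(-295/7 - 248)*(1/21720) = -8*(-2031/7)*(1/21720) = (16248/7)*(1/21720) = 677/6335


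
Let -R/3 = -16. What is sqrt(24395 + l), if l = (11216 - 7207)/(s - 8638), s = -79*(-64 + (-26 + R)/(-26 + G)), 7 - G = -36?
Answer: 3*sqrt(2658101187494)/31316 ≈ 156.19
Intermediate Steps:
R = 48 (R = -3*(-16) = 48)
G = 43 (G = 7 - 1*(-36) = 7 + 36 = 43)
s = 84214/17 (s = -79*(-64 + (-26 + 48)/(-26 + 43)) = -79*(-64 + 22/17) = -79*(-1066/17) = 84214/17 ≈ 4953.8)
l = -68153/62632 (l = (11216 - 7207)/(84214/17 - 8638) = 4009/(-62632/17) = 4009*(-17/62632) = -68153/62632 ≈ -1.0882)
sqrt(24395 + l) = sqrt(24395 - 68153/62632) = sqrt(1527839487/62632) = 3*sqrt(2658101187494)/31316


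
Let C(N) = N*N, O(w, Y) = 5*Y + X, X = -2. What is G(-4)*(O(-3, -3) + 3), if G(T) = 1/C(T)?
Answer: -7/8 ≈ -0.87500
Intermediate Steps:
O(w, Y) = -2 + 5*Y (O(w, Y) = 5*Y - 2 = -2 + 5*Y)
C(N) = N²
G(T) = T⁻² (G(T) = 1/(T²) = T⁻²)
G(-4)*(O(-3, -3) + 3) = ((-2 + 5*(-3)) + 3)/(-4)² = ((-2 - 15) + 3)/16 = (-17 + 3)/16 = (1/16)*(-14) = -7/8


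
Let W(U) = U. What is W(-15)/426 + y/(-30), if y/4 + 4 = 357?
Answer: -100327/2130 ≈ -47.102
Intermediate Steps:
y = 1412 (y = -16 + 4*357 = -16 + 1428 = 1412)
W(-15)/426 + y/(-30) = -15/426 + 1412/(-30) = -15*1/426 + 1412*(-1/30) = -5/142 - 706/15 = -100327/2130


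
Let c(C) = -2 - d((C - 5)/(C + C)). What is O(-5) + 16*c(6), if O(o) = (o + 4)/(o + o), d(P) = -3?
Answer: 161/10 ≈ 16.100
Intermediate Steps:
c(C) = 1 (c(C) = -2 - 1*(-3) = -2 + 3 = 1)
O(o) = (4 + o)/(2*o) (O(o) = (4 + o)/((2*o)) = (4 + o)*(1/(2*o)) = (4 + o)/(2*o))
O(-5) + 16*c(6) = (½)*(4 - 5)/(-5) + 16*1 = (½)*(-⅕)*(-1) + 16 = ⅒ + 16 = 161/10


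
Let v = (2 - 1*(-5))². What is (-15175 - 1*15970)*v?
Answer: -1526105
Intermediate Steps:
v = 49 (v = (2 + 5)² = 7² = 49)
(-15175 - 1*15970)*v = (-15175 - 1*15970)*49 = (-15175 - 15970)*49 = -31145*49 = -1526105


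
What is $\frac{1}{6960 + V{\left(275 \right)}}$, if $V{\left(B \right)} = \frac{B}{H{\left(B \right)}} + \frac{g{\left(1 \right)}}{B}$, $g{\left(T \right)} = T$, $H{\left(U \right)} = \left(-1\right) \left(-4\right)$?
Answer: $\frac{1100}{7731629} \approx 0.00014227$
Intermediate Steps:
$H{\left(U \right)} = 4$
$V{\left(B \right)} = \frac{1}{B} + \frac{B}{4}$ ($V{\left(B \right)} = \frac{B}{4} + 1 \frac{1}{B} = B \frac{1}{4} + \frac{1}{B} = \frac{B}{4} + \frac{1}{B} = \frac{1}{B} + \frac{B}{4}$)
$\frac{1}{6960 + V{\left(275 \right)}} = \frac{1}{6960 + \left(\frac{1}{275} + \frac{1}{4} \cdot 275\right)} = \frac{1}{6960 + \left(\frac{1}{275} + \frac{275}{4}\right)} = \frac{1}{6960 + \frac{75629}{1100}} = \frac{1}{\frac{7731629}{1100}} = \frac{1100}{7731629}$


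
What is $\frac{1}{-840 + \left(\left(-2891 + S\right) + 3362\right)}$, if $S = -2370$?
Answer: $- \frac{1}{2739} \approx -0.0003651$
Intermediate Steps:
$\frac{1}{-840 + \left(\left(-2891 + S\right) + 3362\right)} = \frac{1}{-840 + \left(\left(-2891 - 2370\right) + 3362\right)} = \frac{1}{-840 + \left(-5261 + 3362\right)} = \frac{1}{-840 - 1899} = \frac{1}{-2739} = - \frac{1}{2739}$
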